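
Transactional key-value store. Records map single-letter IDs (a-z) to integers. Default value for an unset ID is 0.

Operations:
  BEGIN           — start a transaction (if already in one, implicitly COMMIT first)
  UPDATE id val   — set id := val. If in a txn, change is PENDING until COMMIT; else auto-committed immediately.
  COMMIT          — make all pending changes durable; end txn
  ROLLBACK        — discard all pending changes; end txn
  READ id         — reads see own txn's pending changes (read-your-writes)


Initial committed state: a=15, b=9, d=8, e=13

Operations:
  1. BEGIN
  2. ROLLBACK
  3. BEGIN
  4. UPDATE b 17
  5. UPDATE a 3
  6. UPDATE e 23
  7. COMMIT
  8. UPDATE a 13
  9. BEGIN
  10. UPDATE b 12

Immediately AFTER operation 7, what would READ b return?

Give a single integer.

Answer: 17

Derivation:
Initial committed: {a=15, b=9, d=8, e=13}
Op 1: BEGIN: in_txn=True, pending={}
Op 2: ROLLBACK: discarded pending []; in_txn=False
Op 3: BEGIN: in_txn=True, pending={}
Op 4: UPDATE b=17 (pending; pending now {b=17})
Op 5: UPDATE a=3 (pending; pending now {a=3, b=17})
Op 6: UPDATE e=23 (pending; pending now {a=3, b=17, e=23})
Op 7: COMMIT: merged ['a', 'b', 'e'] into committed; committed now {a=3, b=17, d=8, e=23}
After op 7: visible(b) = 17 (pending={}, committed={a=3, b=17, d=8, e=23})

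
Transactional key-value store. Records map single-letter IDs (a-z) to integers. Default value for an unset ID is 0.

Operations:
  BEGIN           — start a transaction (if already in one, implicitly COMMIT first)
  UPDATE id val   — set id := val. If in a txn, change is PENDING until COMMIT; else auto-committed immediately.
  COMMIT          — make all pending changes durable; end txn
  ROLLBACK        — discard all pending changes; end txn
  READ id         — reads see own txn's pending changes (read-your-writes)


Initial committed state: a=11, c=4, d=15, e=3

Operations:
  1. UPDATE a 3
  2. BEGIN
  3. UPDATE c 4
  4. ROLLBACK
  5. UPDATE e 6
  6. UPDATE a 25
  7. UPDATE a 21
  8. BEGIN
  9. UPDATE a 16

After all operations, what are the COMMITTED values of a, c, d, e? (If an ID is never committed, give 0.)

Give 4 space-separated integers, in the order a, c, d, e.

Answer: 21 4 15 6

Derivation:
Initial committed: {a=11, c=4, d=15, e=3}
Op 1: UPDATE a=3 (auto-commit; committed a=3)
Op 2: BEGIN: in_txn=True, pending={}
Op 3: UPDATE c=4 (pending; pending now {c=4})
Op 4: ROLLBACK: discarded pending ['c']; in_txn=False
Op 5: UPDATE e=6 (auto-commit; committed e=6)
Op 6: UPDATE a=25 (auto-commit; committed a=25)
Op 7: UPDATE a=21 (auto-commit; committed a=21)
Op 8: BEGIN: in_txn=True, pending={}
Op 9: UPDATE a=16 (pending; pending now {a=16})
Final committed: {a=21, c=4, d=15, e=6}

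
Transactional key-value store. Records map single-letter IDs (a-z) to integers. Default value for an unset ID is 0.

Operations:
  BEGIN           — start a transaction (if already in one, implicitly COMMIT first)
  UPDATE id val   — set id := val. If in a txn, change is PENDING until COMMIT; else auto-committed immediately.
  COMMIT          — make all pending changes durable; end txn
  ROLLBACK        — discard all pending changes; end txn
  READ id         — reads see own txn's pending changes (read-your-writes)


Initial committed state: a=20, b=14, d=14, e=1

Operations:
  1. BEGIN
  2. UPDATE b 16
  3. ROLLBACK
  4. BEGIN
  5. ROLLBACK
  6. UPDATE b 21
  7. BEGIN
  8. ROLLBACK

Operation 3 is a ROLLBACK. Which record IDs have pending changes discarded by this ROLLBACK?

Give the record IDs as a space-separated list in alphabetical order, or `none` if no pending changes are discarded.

Answer: b

Derivation:
Initial committed: {a=20, b=14, d=14, e=1}
Op 1: BEGIN: in_txn=True, pending={}
Op 2: UPDATE b=16 (pending; pending now {b=16})
Op 3: ROLLBACK: discarded pending ['b']; in_txn=False
Op 4: BEGIN: in_txn=True, pending={}
Op 5: ROLLBACK: discarded pending []; in_txn=False
Op 6: UPDATE b=21 (auto-commit; committed b=21)
Op 7: BEGIN: in_txn=True, pending={}
Op 8: ROLLBACK: discarded pending []; in_txn=False
ROLLBACK at op 3 discards: ['b']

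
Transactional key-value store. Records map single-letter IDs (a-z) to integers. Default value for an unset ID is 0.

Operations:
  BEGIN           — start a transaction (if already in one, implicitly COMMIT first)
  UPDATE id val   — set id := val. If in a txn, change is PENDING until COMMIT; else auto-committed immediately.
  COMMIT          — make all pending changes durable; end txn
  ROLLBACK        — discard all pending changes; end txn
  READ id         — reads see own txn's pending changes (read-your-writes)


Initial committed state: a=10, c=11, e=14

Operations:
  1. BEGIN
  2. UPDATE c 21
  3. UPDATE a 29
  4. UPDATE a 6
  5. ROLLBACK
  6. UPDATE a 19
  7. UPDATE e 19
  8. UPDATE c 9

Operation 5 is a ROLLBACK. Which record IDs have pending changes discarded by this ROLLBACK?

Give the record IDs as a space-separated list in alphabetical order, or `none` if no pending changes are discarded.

Answer: a c

Derivation:
Initial committed: {a=10, c=11, e=14}
Op 1: BEGIN: in_txn=True, pending={}
Op 2: UPDATE c=21 (pending; pending now {c=21})
Op 3: UPDATE a=29 (pending; pending now {a=29, c=21})
Op 4: UPDATE a=6 (pending; pending now {a=6, c=21})
Op 5: ROLLBACK: discarded pending ['a', 'c']; in_txn=False
Op 6: UPDATE a=19 (auto-commit; committed a=19)
Op 7: UPDATE e=19 (auto-commit; committed e=19)
Op 8: UPDATE c=9 (auto-commit; committed c=9)
ROLLBACK at op 5 discards: ['a', 'c']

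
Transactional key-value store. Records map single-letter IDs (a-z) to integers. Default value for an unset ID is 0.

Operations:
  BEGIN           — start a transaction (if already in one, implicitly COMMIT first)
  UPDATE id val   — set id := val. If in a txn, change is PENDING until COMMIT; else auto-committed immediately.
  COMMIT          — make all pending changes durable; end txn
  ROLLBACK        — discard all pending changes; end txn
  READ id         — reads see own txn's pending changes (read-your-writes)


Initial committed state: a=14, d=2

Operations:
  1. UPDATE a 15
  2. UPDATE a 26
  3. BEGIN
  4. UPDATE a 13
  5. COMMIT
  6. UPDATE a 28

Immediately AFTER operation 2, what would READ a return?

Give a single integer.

Answer: 26

Derivation:
Initial committed: {a=14, d=2}
Op 1: UPDATE a=15 (auto-commit; committed a=15)
Op 2: UPDATE a=26 (auto-commit; committed a=26)
After op 2: visible(a) = 26 (pending={}, committed={a=26, d=2})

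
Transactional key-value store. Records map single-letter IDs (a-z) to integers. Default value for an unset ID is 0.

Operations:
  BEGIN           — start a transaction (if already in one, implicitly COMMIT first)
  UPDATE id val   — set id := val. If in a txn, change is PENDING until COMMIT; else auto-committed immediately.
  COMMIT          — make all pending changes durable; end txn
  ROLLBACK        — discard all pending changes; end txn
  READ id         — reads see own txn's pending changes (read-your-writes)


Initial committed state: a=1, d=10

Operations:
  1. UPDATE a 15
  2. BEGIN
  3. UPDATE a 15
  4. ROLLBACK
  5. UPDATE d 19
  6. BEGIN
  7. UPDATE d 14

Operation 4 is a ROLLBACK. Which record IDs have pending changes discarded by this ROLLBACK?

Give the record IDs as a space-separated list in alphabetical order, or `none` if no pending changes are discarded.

Answer: a

Derivation:
Initial committed: {a=1, d=10}
Op 1: UPDATE a=15 (auto-commit; committed a=15)
Op 2: BEGIN: in_txn=True, pending={}
Op 3: UPDATE a=15 (pending; pending now {a=15})
Op 4: ROLLBACK: discarded pending ['a']; in_txn=False
Op 5: UPDATE d=19 (auto-commit; committed d=19)
Op 6: BEGIN: in_txn=True, pending={}
Op 7: UPDATE d=14 (pending; pending now {d=14})
ROLLBACK at op 4 discards: ['a']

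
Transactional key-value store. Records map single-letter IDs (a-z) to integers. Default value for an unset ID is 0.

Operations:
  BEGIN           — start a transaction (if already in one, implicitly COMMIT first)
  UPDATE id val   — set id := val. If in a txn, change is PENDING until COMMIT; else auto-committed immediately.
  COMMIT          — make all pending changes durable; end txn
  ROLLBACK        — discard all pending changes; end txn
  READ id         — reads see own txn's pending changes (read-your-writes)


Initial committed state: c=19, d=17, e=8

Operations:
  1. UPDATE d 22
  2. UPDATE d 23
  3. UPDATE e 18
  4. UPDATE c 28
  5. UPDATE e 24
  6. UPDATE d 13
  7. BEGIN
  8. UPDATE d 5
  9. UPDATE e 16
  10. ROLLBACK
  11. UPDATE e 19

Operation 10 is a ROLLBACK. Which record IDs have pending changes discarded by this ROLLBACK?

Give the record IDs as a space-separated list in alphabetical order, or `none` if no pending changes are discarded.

Initial committed: {c=19, d=17, e=8}
Op 1: UPDATE d=22 (auto-commit; committed d=22)
Op 2: UPDATE d=23 (auto-commit; committed d=23)
Op 3: UPDATE e=18 (auto-commit; committed e=18)
Op 4: UPDATE c=28 (auto-commit; committed c=28)
Op 5: UPDATE e=24 (auto-commit; committed e=24)
Op 6: UPDATE d=13 (auto-commit; committed d=13)
Op 7: BEGIN: in_txn=True, pending={}
Op 8: UPDATE d=5 (pending; pending now {d=5})
Op 9: UPDATE e=16 (pending; pending now {d=5, e=16})
Op 10: ROLLBACK: discarded pending ['d', 'e']; in_txn=False
Op 11: UPDATE e=19 (auto-commit; committed e=19)
ROLLBACK at op 10 discards: ['d', 'e']

Answer: d e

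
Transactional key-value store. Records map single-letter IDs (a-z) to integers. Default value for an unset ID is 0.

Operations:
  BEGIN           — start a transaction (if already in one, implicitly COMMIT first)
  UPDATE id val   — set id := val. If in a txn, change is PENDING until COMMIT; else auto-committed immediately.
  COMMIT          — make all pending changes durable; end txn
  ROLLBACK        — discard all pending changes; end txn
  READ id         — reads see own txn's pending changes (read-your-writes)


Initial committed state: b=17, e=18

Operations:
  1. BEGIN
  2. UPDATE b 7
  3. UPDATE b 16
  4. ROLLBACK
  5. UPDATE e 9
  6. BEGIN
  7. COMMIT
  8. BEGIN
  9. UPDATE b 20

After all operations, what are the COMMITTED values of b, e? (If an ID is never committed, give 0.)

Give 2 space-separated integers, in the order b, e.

Initial committed: {b=17, e=18}
Op 1: BEGIN: in_txn=True, pending={}
Op 2: UPDATE b=7 (pending; pending now {b=7})
Op 3: UPDATE b=16 (pending; pending now {b=16})
Op 4: ROLLBACK: discarded pending ['b']; in_txn=False
Op 5: UPDATE e=9 (auto-commit; committed e=9)
Op 6: BEGIN: in_txn=True, pending={}
Op 7: COMMIT: merged [] into committed; committed now {b=17, e=9}
Op 8: BEGIN: in_txn=True, pending={}
Op 9: UPDATE b=20 (pending; pending now {b=20})
Final committed: {b=17, e=9}

Answer: 17 9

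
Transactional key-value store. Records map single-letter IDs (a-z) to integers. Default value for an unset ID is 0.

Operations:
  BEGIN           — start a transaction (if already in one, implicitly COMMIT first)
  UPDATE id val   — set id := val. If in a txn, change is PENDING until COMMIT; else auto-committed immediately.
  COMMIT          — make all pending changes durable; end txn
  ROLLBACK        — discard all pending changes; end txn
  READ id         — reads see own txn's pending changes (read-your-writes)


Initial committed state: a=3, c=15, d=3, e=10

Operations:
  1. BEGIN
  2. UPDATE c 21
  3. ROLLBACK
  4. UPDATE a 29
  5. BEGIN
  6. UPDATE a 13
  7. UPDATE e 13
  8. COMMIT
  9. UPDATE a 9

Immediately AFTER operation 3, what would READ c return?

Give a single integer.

Initial committed: {a=3, c=15, d=3, e=10}
Op 1: BEGIN: in_txn=True, pending={}
Op 2: UPDATE c=21 (pending; pending now {c=21})
Op 3: ROLLBACK: discarded pending ['c']; in_txn=False
After op 3: visible(c) = 15 (pending={}, committed={a=3, c=15, d=3, e=10})

Answer: 15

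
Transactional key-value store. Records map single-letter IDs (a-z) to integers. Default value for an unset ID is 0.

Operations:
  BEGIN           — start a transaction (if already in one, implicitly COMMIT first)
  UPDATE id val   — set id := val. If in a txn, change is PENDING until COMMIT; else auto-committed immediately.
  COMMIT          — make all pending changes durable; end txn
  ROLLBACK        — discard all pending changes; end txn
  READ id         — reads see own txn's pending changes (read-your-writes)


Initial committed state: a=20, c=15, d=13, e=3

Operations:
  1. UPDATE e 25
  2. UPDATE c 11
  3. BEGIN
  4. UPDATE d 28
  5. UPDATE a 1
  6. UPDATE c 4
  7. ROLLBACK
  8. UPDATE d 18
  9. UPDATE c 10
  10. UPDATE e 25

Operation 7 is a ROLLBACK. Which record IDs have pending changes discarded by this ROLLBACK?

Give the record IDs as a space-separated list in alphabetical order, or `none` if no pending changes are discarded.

Answer: a c d

Derivation:
Initial committed: {a=20, c=15, d=13, e=3}
Op 1: UPDATE e=25 (auto-commit; committed e=25)
Op 2: UPDATE c=11 (auto-commit; committed c=11)
Op 3: BEGIN: in_txn=True, pending={}
Op 4: UPDATE d=28 (pending; pending now {d=28})
Op 5: UPDATE a=1 (pending; pending now {a=1, d=28})
Op 6: UPDATE c=4 (pending; pending now {a=1, c=4, d=28})
Op 7: ROLLBACK: discarded pending ['a', 'c', 'd']; in_txn=False
Op 8: UPDATE d=18 (auto-commit; committed d=18)
Op 9: UPDATE c=10 (auto-commit; committed c=10)
Op 10: UPDATE e=25 (auto-commit; committed e=25)
ROLLBACK at op 7 discards: ['a', 'c', 'd']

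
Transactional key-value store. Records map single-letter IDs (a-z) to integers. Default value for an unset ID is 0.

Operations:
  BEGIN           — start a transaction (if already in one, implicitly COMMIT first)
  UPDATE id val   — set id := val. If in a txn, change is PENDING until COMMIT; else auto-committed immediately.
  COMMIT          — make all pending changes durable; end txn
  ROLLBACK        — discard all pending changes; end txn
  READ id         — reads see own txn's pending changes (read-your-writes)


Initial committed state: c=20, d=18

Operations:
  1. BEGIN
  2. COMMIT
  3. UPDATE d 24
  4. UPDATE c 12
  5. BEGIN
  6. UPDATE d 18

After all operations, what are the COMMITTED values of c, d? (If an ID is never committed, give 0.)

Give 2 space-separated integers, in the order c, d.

Initial committed: {c=20, d=18}
Op 1: BEGIN: in_txn=True, pending={}
Op 2: COMMIT: merged [] into committed; committed now {c=20, d=18}
Op 3: UPDATE d=24 (auto-commit; committed d=24)
Op 4: UPDATE c=12 (auto-commit; committed c=12)
Op 5: BEGIN: in_txn=True, pending={}
Op 6: UPDATE d=18 (pending; pending now {d=18})
Final committed: {c=12, d=24}

Answer: 12 24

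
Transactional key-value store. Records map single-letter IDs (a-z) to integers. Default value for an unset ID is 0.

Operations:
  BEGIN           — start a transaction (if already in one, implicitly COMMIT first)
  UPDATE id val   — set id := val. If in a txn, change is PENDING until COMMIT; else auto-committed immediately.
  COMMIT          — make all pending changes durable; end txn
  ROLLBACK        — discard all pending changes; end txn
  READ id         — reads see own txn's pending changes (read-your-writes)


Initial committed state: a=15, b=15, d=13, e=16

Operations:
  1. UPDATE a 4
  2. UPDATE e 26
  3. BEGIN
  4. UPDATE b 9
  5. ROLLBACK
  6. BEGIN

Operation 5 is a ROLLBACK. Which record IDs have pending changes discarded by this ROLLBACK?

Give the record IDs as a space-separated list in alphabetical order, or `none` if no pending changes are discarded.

Answer: b

Derivation:
Initial committed: {a=15, b=15, d=13, e=16}
Op 1: UPDATE a=4 (auto-commit; committed a=4)
Op 2: UPDATE e=26 (auto-commit; committed e=26)
Op 3: BEGIN: in_txn=True, pending={}
Op 4: UPDATE b=9 (pending; pending now {b=9})
Op 5: ROLLBACK: discarded pending ['b']; in_txn=False
Op 6: BEGIN: in_txn=True, pending={}
ROLLBACK at op 5 discards: ['b']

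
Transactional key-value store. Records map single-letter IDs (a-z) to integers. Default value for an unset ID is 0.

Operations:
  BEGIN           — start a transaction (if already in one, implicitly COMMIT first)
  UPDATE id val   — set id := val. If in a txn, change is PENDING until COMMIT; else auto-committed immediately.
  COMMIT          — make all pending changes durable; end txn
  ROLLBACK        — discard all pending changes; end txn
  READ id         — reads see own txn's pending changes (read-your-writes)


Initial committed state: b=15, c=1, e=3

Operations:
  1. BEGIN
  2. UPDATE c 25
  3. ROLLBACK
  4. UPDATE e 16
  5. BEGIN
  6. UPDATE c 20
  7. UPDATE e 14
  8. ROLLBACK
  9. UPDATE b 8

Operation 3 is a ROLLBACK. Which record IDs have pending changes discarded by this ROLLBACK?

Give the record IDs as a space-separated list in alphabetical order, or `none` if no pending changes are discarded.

Answer: c

Derivation:
Initial committed: {b=15, c=1, e=3}
Op 1: BEGIN: in_txn=True, pending={}
Op 2: UPDATE c=25 (pending; pending now {c=25})
Op 3: ROLLBACK: discarded pending ['c']; in_txn=False
Op 4: UPDATE e=16 (auto-commit; committed e=16)
Op 5: BEGIN: in_txn=True, pending={}
Op 6: UPDATE c=20 (pending; pending now {c=20})
Op 7: UPDATE e=14 (pending; pending now {c=20, e=14})
Op 8: ROLLBACK: discarded pending ['c', 'e']; in_txn=False
Op 9: UPDATE b=8 (auto-commit; committed b=8)
ROLLBACK at op 3 discards: ['c']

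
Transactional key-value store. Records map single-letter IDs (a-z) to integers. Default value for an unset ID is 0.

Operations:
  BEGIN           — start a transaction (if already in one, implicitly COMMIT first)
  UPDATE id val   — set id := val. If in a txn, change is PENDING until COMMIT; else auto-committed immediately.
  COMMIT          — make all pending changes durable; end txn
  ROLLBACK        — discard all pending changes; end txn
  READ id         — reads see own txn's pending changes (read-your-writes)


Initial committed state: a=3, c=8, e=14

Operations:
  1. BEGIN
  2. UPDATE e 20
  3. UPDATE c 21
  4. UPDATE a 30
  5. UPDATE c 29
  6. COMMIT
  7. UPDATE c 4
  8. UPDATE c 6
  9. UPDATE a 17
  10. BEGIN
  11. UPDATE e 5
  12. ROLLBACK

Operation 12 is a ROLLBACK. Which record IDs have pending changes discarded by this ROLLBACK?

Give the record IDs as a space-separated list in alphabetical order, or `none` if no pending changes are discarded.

Answer: e

Derivation:
Initial committed: {a=3, c=8, e=14}
Op 1: BEGIN: in_txn=True, pending={}
Op 2: UPDATE e=20 (pending; pending now {e=20})
Op 3: UPDATE c=21 (pending; pending now {c=21, e=20})
Op 4: UPDATE a=30 (pending; pending now {a=30, c=21, e=20})
Op 5: UPDATE c=29 (pending; pending now {a=30, c=29, e=20})
Op 6: COMMIT: merged ['a', 'c', 'e'] into committed; committed now {a=30, c=29, e=20}
Op 7: UPDATE c=4 (auto-commit; committed c=4)
Op 8: UPDATE c=6 (auto-commit; committed c=6)
Op 9: UPDATE a=17 (auto-commit; committed a=17)
Op 10: BEGIN: in_txn=True, pending={}
Op 11: UPDATE e=5 (pending; pending now {e=5})
Op 12: ROLLBACK: discarded pending ['e']; in_txn=False
ROLLBACK at op 12 discards: ['e']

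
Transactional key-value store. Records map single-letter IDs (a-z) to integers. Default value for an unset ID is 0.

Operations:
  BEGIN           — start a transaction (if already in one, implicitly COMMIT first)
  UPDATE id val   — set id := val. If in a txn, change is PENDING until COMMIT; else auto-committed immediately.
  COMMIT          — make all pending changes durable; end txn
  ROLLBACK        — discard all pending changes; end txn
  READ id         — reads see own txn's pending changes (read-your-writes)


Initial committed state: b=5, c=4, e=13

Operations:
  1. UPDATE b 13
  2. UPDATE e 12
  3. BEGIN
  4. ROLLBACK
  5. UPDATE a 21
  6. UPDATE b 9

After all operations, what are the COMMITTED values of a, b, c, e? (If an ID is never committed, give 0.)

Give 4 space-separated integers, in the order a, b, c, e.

Initial committed: {b=5, c=4, e=13}
Op 1: UPDATE b=13 (auto-commit; committed b=13)
Op 2: UPDATE e=12 (auto-commit; committed e=12)
Op 3: BEGIN: in_txn=True, pending={}
Op 4: ROLLBACK: discarded pending []; in_txn=False
Op 5: UPDATE a=21 (auto-commit; committed a=21)
Op 6: UPDATE b=9 (auto-commit; committed b=9)
Final committed: {a=21, b=9, c=4, e=12}

Answer: 21 9 4 12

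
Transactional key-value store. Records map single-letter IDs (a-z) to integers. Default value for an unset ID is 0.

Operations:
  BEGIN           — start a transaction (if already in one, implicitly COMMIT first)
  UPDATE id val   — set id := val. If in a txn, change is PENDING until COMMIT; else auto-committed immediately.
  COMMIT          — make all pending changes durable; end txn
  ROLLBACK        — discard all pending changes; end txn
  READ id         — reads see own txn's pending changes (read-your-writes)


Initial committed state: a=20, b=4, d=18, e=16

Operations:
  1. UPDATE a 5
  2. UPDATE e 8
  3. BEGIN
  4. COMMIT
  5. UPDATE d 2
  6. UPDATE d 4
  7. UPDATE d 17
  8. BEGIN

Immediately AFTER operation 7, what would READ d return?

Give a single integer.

Answer: 17

Derivation:
Initial committed: {a=20, b=4, d=18, e=16}
Op 1: UPDATE a=5 (auto-commit; committed a=5)
Op 2: UPDATE e=8 (auto-commit; committed e=8)
Op 3: BEGIN: in_txn=True, pending={}
Op 4: COMMIT: merged [] into committed; committed now {a=5, b=4, d=18, e=8}
Op 5: UPDATE d=2 (auto-commit; committed d=2)
Op 6: UPDATE d=4 (auto-commit; committed d=4)
Op 7: UPDATE d=17 (auto-commit; committed d=17)
After op 7: visible(d) = 17 (pending={}, committed={a=5, b=4, d=17, e=8})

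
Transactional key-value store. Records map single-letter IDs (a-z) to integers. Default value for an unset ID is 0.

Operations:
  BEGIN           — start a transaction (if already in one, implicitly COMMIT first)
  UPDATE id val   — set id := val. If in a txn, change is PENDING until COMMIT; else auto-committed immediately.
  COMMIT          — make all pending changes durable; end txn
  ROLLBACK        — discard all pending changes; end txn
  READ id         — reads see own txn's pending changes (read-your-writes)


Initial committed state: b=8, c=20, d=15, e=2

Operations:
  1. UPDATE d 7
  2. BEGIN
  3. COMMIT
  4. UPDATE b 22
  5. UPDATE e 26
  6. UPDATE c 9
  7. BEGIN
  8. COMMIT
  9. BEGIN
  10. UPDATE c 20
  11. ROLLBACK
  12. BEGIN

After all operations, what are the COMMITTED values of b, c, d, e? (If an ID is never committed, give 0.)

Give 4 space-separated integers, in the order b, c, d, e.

Answer: 22 9 7 26

Derivation:
Initial committed: {b=8, c=20, d=15, e=2}
Op 1: UPDATE d=7 (auto-commit; committed d=7)
Op 2: BEGIN: in_txn=True, pending={}
Op 3: COMMIT: merged [] into committed; committed now {b=8, c=20, d=7, e=2}
Op 4: UPDATE b=22 (auto-commit; committed b=22)
Op 5: UPDATE e=26 (auto-commit; committed e=26)
Op 6: UPDATE c=9 (auto-commit; committed c=9)
Op 7: BEGIN: in_txn=True, pending={}
Op 8: COMMIT: merged [] into committed; committed now {b=22, c=9, d=7, e=26}
Op 9: BEGIN: in_txn=True, pending={}
Op 10: UPDATE c=20 (pending; pending now {c=20})
Op 11: ROLLBACK: discarded pending ['c']; in_txn=False
Op 12: BEGIN: in_txn=True, pending={}
Final committed: {b=22, c=9, d=7, e=26}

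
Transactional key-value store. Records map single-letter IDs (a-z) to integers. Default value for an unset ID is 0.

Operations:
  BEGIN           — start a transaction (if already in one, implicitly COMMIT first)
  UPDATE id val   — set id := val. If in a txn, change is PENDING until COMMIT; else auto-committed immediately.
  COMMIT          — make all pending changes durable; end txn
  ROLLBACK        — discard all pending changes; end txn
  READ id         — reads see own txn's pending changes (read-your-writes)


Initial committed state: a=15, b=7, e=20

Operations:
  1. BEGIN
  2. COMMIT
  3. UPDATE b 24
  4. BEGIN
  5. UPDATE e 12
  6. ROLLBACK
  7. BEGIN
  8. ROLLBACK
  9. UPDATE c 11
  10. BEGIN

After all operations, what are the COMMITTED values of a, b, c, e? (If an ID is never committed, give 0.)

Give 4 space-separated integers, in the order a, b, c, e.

Answer: 15 24 11 20

Derivation:
Initial committed: {a=15, b=7, e=20}
Op 1: BEGIN: in_txn=True, pending={}
Op 2: COMMIT: merged [] into committed; committed now {a=15, b=7, e=20}
Op 3: UPDATE b=24 (auto-commit; committed b=24)
Op 4: BEGIN: in_txn=True, pending={}
Op 5: UPDATE e=12 (pending; pending now {e=12})
Op 6: ROLLBACK: discarded pending ['e']; in_txn=False
Op 7: BEGIN: in_txn=True, pending={}
Op 8: ROLLBACK: discarded pending []; in_txn=False
Op 9: UPDATE c=11 (auto-commit; committed c=11)
Op 10: BEGIN: in_txn=True, pending={}
Final committed: {a=15, b=24, c=11, e=20}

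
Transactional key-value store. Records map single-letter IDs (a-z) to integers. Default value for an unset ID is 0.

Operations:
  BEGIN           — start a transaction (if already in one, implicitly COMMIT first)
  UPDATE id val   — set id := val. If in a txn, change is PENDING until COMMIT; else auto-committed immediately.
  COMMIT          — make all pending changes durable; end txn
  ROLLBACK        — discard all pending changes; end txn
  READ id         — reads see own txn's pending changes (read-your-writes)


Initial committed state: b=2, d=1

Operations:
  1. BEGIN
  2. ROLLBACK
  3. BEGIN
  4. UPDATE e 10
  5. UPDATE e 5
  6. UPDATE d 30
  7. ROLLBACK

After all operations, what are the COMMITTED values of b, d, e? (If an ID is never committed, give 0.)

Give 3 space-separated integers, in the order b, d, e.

Answer: 2 1 0

Derivation:
Initial committed: {b=2, d=1}
Op 1: BEGIN: in_txn=True, pending={}
Op 2: ROLLBACK: discarded pending []; in_txn=False
Op 3: BEGIN: in_txn=True, pending={}
Op 4: UPDATE e=10 (pending; pending now {e=10})
Op 5: UPDATE e=5 (pending; pending now {e=5})
Op 6: UPDATE d=30 (pending; pending now {d=30, e=5})
Op 7: ROLLBACK: discarded pending ['d', 'e']; in_txn=False
Final committed: {b=2, d=1}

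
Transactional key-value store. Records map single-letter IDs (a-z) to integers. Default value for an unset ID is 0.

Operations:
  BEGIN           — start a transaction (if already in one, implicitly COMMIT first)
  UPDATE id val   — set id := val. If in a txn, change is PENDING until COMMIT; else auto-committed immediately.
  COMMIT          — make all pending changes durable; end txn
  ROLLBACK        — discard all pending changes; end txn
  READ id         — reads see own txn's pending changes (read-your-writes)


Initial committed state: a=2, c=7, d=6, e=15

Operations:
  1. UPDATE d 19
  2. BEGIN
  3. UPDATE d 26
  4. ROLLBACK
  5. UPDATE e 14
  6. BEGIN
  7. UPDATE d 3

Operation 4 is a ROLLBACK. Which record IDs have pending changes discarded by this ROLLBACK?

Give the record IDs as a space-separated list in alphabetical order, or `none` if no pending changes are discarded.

Initial committed: {a=2, c=7, d=6, e=15}
Op 1: UPDATE d=19 (auto-commit; committed d=19)
Op 2: BEGIN: in_txn=True, pending={}
Op 3: UPDATE d=26 (pending; pending now {d=26})
Op 4: ROLLBACK: discarded pending ['d']; in_txn=False
Op 5: UPDATE e=14 (auto-commit; committed e=14)
Op 6: BEGIN: in_txn=True, pending={}
Op 7: UPDATE d=3 (pending; pending now {d=3})
ROLLBACK at op 4 discards: ['d']

Answer: d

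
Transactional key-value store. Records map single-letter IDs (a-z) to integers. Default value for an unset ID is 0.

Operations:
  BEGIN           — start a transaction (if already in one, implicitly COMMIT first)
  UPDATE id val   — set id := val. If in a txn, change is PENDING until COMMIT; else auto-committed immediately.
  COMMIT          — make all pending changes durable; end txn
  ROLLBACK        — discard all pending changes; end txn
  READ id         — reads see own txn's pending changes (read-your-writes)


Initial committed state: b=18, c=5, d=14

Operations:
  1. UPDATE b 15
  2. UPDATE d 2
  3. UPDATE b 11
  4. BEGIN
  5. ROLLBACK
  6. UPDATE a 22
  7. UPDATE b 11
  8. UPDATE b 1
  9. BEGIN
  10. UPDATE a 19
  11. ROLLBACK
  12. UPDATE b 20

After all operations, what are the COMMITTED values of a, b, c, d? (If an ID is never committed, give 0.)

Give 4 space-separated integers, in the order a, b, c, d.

Initial committed: {b=18, c=5, d=14}
Op 1: UPDATE b=15 (auto-commit; committed b=15)
Op 2: UPDATE d=2 (auto-commit; committed d=2)
Op 3: UPDATE b=11 (auto-commit; committed b=11)
Op 4: BEGIN: in_txn=True, pending={}
Op 5: ROLLBACK: discarded pending []; in_txn=False
Op 6: UPDATE a=22 (auto-commit; committed a=22)
Op 7: UPDATE b=11 (auto-commit; committed b=11)
Op 8: UPDATE b=1 (auto-commit; committed b=1)
Op 9: BEGIN: in_txn=True, pending={}
Op 10: UPDATE a=19 (pending; pending now {a=19})
Op 11: ROLLBACK: discarded pending ['a']; in_txn=False
Op 12: UPDATE b=20 (auto-commit; committed b=20)
Final committed: {a=22, b=20, c=5, d=2}

Answer: 22 20 5 2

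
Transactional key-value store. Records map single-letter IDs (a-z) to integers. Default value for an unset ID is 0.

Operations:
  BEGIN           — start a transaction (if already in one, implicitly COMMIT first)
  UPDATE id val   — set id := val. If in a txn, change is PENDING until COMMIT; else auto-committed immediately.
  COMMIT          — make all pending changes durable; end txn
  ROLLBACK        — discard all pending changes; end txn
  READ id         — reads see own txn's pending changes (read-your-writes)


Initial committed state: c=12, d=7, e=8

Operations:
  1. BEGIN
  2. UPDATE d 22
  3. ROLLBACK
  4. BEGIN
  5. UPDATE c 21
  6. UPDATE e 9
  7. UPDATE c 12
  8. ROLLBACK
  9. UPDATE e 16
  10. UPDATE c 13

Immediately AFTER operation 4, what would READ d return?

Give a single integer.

Initial committed: {c=12, d=7, e=8}
Op 1: BEGIN: in_txn=True, pending={}
Op 2: UPDATE d=22 (pending; pending now {d=22})
Op 3: ROLLBACK: discarded pending ['d']; in_txn=False
Op 4: BEGIN: in_txn=True, pending={}
After op 4: visible(d) = 7 (pending={}, committed={c=12, d=7, e=8})

Answer: 7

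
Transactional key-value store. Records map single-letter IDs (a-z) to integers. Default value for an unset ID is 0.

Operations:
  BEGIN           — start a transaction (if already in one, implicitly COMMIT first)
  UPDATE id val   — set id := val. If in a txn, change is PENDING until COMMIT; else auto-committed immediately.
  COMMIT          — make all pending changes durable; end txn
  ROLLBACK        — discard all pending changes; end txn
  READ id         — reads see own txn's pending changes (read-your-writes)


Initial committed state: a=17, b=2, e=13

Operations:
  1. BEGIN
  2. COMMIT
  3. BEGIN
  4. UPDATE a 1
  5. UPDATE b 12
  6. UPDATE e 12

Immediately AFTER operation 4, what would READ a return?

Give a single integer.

Answer: 1

Derivation:
Initial committed: {a=17, b=2, e=13}
Op 1: BEGIN: in_txn=True, pending={}
Op 2: COMMIT: merged [] into committed; committed now {a=17, b=2, e=13}
Op 3: BEGIN: in_txn=True, pending={}
Op 4: UPDATE a=1 (pending; pending now {a=1})
After op 4: visible(a) = 1 (pending={a=1}, committed={a=17, b=2, e=13})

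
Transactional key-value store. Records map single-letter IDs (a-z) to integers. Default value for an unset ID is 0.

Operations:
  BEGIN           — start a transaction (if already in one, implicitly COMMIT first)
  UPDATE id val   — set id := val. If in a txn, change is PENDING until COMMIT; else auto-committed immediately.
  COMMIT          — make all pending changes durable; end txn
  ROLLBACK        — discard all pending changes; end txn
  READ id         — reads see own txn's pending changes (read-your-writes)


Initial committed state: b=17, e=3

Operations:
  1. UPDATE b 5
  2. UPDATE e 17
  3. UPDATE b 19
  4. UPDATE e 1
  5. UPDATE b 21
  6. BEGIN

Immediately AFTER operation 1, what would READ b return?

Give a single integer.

Answer: 5

Derivation:
Initial committed: {b=17, e=3}
Op 1: UPDATE b=5 (auto-commit; committed b=5)
After op 1: visible(b) = 5 (pending={}, committed={b=5, e=3})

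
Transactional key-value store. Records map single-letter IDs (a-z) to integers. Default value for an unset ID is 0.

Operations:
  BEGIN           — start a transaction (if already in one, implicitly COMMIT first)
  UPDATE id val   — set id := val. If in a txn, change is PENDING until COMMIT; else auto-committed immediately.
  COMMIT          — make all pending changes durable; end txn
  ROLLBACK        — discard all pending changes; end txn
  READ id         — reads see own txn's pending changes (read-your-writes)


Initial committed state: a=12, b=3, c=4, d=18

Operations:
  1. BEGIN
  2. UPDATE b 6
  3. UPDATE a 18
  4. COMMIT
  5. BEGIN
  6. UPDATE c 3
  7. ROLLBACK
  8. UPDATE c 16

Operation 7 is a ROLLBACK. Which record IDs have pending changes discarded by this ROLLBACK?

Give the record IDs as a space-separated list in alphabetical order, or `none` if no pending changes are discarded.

Answer: c

Derivation:
Initial committed: {a=12, b=3, c=4, d=18}
Op 1: BEGIN: in_txn=True, pending={}
Op 2: UPDATE b=6 (pending; pending now {b=6})
Op 3: UPDATE a=18 (pending; pending now {a=18, b=6})
Op 4: COMMIT: merged ['a', 'b'] into committed; committed now {a=18, b=6, c=4, d=18}
Op 5: BEGIN: in_txn=True, pending={}
Op 6: UPDATE c=3 (pending; pending now {c=3})
Op 7: ROLLBACK: discarded pending ['c']; in_txn=False
Op 8: UPDATE c=16 (auto-commit; committed c=16)
ROLLBACK at op 7 discards: ['c']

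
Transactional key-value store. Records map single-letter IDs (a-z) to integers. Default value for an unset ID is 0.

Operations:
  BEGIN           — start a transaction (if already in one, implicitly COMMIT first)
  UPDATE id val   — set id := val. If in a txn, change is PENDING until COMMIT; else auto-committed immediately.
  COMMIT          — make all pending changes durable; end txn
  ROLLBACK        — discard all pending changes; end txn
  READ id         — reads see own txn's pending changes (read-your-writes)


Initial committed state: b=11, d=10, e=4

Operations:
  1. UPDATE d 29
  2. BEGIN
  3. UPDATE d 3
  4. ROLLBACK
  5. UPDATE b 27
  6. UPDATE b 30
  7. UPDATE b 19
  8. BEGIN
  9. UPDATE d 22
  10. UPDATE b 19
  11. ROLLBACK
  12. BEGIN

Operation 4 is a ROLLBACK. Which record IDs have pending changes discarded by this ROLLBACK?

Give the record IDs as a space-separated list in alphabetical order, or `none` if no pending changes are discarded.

Initial committed: {b=11, d=10, e=4}
Op 1: UPDATE d=29 (auto-commit; committed d=29)
Op 2: BEGIN: in_txn=True, pending={}
Op 3: UPDATE d=3 (pending; pending now {d=3})
Op 4: ROLLBACK: discarded pending ['d']; in_txn=False
Op 5: UPDATE b=27 (auto-commit; committed b=27)
Op 6: UPDATE b=30 (auto-commit; committed b=30)
Op 7: UPDATE b=19 (auto-commit; committed b=19)
Op 8: BEGIN: in_txn=True, pending={}
Op 9: UPDATE d=22 (pending; pending now {d=22})
Op 10: UPDATE b=19 (pending; pending now {b=19, d=22})
Op 11: ROLLBACK: discarded pending ['b', 'd']; in_txn=False
Op 12: BEGIN: in_txn=True, pending={}
ROLLBACK at op 4 discards: ['d']

Answer: d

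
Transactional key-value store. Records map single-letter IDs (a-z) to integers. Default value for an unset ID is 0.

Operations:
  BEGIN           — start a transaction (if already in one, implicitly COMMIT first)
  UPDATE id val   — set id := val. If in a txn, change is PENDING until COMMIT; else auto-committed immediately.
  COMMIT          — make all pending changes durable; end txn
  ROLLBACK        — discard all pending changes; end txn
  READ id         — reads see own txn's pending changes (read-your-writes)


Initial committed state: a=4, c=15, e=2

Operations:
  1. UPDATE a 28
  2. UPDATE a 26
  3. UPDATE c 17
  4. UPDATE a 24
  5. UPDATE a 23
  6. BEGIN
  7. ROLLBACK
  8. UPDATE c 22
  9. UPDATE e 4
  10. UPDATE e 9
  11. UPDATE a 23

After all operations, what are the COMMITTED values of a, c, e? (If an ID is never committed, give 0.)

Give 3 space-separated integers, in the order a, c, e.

Initial committed: {a=4, c=15, e=2}
Op 1: UPDATE a=28 (auto-commit; committed a=28)
Op 2: UPDATE a=26 (auto-commit; committed a=26)
Op 3: UPDATE c=17 (auto-commit; committed c=17)
Op 4: UPDATE a=24 (auto-commit; committed a=24)
Op 5: UPDATE a=23 (auto-commit; committed a=23)
Op 6: BEGIN: in_txn=True, pending={}
Op 7: ROLLBACK: discarded pending []; in_txn=False
Op 8: UPDATE c=22 (auto-commit; committed c=22)
Op 9: UPDATE e=4 (auto-commit; committed e=4)
Op 10: UPDATE e=9 (auto-commit; committed e=9)
Op 11: UPDATE a=23 (auto-commit; committed a=23)
Final committed: {a=23, c=22, e=9}

Answer: 23 22 9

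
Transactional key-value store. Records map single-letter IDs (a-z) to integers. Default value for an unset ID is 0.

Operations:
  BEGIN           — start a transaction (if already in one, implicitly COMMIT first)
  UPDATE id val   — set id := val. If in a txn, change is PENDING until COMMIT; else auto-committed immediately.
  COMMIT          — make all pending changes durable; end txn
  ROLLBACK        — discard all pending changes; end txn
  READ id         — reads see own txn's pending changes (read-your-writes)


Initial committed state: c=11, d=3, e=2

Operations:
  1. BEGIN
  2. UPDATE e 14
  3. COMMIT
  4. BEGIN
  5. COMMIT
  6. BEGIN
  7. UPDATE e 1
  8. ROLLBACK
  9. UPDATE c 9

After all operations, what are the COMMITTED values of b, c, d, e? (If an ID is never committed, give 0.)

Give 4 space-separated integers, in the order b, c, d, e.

Initial committed: {c=11, d=3, e=2}
Op 1: BEGIN: in_txn=True, pending={}
Op 2: UPDATE e=14 (pending; pending now {e=14})
Op 3: COMMIT: merged ['e'] into committed; committed now {c=11, d=3, e=14}
Op 4: BEGIN: in_txn=True, pending={}
Op 5: COMMIT: merged [] into committed; committed now {c=11, d=3, e=14}
Op 6: BEGIN: in_txn=True, pending={}
Op 7: UPDATE e=1 (pending; pending now {e=1})
Op 8: ROLLBACK: discarded pending ['e']; in_txn=False
Op 9: UPDATE c=9 (auto-commit; committed c=9)
Final committed: {c=9, d=3, e=14}

Answer: 0 9 3 14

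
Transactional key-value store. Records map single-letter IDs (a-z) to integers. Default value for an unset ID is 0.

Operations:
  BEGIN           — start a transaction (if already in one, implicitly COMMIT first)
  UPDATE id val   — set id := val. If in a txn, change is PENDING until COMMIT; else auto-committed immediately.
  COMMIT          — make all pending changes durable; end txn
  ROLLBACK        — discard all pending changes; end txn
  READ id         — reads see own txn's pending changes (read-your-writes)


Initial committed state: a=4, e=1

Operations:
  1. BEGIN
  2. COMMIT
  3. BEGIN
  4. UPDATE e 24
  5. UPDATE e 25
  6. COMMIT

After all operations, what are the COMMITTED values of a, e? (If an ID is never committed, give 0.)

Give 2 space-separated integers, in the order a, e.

Answer: 4 25

Derivation:
Initial committed: {a=4, e=1}
Op 1: BEGIN: in_txn=True, pending={}
Op 2: COMMIT: merged [] into committed; committed now {a=4, e=1}
Op 3: BEGIN: in_txn=True, pending={}
Op 4: UPDATE e=24 (pending; pending now {e=24})
Op 5: UPDATE e=25 (pending; pending now {e=25})
Op 6: COMMIT: merged ['e'] into committed; committed now {a=4, e=25}
Final committed: {a=4, e=25}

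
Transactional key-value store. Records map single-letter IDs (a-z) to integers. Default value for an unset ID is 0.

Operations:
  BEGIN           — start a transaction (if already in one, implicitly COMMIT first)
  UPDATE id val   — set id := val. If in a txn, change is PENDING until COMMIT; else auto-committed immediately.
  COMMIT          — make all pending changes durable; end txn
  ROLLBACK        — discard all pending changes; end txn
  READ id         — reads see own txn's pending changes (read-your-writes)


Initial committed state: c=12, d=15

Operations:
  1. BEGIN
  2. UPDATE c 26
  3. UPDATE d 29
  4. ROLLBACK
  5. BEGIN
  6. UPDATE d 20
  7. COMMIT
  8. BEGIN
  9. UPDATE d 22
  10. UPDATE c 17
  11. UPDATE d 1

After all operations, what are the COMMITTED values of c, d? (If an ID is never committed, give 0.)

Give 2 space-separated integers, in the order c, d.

Answer: 12 20

Derivation:
Initial committed: {c=12, d=15}
Op 1: BEGIN: in_txn=True, pending={}
Op 2: UPDATE c=26 (pending; pending now {c=26})
Op 3: UPDATE d=29 (pending; pending now {c=26, d=29})
Op 4: ROLLBACK: discarded pending ['c', 'd']; in_txn=False
Op 5: BEGIN: in_txn=True, pending={}
Op 6: UPDATE d=20 (pending; pending now {d=20})
Op 7: COMMIT: merged ['d'] into committed; committed now {c=12, d=20}
Op 8: BEGIN: in_txn=True, pending={}
Op 9: UPDATE d=22 (pending; pending now {d=22})
Op 10: UPDATE c=17 (pending; pending now {c=17, d=22})
Op 11: UPDATE d=1 (pending; pending now {c=17, d=1})
Final committed: {c=12, d=20}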